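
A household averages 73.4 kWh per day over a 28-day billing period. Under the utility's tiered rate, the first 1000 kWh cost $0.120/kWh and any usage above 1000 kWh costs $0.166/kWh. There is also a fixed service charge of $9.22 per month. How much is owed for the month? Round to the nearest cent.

Usage = 73.4 kWh/day × 28 days = 2055.2 kWh
First 1000 kWh × $0.120 = $120.00
Remaining 1055.2 kWh × $0.166 = $175.16
Energy charge = $295.16; + service $9.22 = $304.38

$304.38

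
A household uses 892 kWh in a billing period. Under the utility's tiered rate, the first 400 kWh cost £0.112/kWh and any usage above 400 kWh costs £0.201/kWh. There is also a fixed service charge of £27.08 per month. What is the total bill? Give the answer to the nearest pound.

First 400 kWh × £0.112 = £44.80
Remaining 492 kWh × £0.201 = £98.89
Energy charge = £143.69; + service £27.08 = £170.77 ≈ £171

£171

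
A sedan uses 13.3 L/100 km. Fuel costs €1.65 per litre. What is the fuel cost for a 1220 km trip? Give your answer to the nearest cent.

Fuel = 13.3 L/100 km × 1220 km / 100 = 162.3 L
Cost = 162.3 L × €1.65/L = €267.73

€267.73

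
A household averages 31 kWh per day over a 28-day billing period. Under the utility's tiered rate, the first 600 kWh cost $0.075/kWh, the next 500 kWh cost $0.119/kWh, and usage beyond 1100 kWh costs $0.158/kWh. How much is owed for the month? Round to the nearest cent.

$76.89

Usage = 31 kWh/day × 28 days = 868 kWh
First 600 kWh × $0.075 = $45.00
Next 268 kWh × $0.119 = $31.89
Remaining tier: 0 kWh (not reached)
Total = $76.89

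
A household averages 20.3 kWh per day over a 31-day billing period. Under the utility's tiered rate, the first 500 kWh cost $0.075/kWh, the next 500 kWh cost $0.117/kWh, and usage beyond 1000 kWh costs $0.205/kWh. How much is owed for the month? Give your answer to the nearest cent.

Usage = 20.3 kWh/day × 31 days = 629.3 kWh
First 500 kWh × $0.075 = $37.50
Next 129.3 kWh × $0.117 = $15.13
Remaining tier: 0 kWh (not reached)
Total = $52.63

$52.63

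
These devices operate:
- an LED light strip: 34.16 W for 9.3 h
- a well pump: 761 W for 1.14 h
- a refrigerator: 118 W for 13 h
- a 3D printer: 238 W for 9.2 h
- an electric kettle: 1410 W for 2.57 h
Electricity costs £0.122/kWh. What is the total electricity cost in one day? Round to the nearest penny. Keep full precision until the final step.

LED light strip: 34.16 W × 9.3 h = 318 Wh = 0.3177 kWh
well pump: 761 W × 1.14 h = 868 Wh = 0.8675 kWh
refrigerator: 118 W × 13 h = 1,534 Wh = 1.534 kWh
3D printer: 238 W × 9.2 h = 2,190 Wh = 2.19 kWh
electric kettle: 1410 W × 2.57 h = 3,624 Wh = 3.624 kWh
Total energy = 0.3177 + 0.8675 + 1.534 + 2.19 + 3.624 = 8.533 kWh
Cost = 8.533 kWh × £0.122 = £1.04

£1.04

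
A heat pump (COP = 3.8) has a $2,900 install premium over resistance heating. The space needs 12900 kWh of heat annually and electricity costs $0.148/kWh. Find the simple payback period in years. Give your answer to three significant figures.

2.06 years

Resistance: 12900 kWh × $0.148 = $1,909.20/yr
Heat pump: 12900 / 3.8 = 3395 kWh in → × $0.148 = $502.42/yr
Annual savings = $1,406.78
Payback = $2,900 / $1,406.78 = 2.06 years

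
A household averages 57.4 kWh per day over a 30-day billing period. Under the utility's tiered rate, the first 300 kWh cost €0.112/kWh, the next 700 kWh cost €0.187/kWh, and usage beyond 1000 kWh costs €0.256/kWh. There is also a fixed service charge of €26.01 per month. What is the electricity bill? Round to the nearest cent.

Usage = 57.4 kWh/day × 30 days = 1722 kWh
First 300 kWh × €0.112 = €33.60
Next 700 kWh × €0.187 = €130.90
Remaining 722 kWh × €0.256 = €184.83
Energy charge = €349.33; + service €26.01 = €375.34

€375.34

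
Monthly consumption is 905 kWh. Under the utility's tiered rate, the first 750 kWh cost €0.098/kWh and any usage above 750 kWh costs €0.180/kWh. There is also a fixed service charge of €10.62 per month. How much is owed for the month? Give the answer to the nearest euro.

€112

First 750 kWh × €0.098 = €73.50
Remaining 155 kWh × €0.180 = €27.90
Energy charge = €101.40; + service €10.62 = €112.02 ≈ €112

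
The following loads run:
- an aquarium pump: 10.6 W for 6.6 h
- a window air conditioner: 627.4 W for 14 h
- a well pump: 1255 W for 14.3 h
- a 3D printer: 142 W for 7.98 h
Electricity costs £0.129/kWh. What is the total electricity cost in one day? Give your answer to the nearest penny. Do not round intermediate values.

£3.60

aquarium pump: 10.6 W × 6.6 h = 70 Wh = 0.06996 kWh
window air conditioner: 627.4 W × 14 h = 8,784 Wh = 8.784 kWh
well pump: 1255 W × 14.3 h = 17,946 Wh = 17.95 kWh
3D printer: 142 W × 7.98 h = 1,133 Wh = 1.133 kWh
Total energy = 0.06996 + 8.784 + 17.95 + 1.133 = 27.93 kWh
Cost = 27.93 kWh × £0.129 = £3.60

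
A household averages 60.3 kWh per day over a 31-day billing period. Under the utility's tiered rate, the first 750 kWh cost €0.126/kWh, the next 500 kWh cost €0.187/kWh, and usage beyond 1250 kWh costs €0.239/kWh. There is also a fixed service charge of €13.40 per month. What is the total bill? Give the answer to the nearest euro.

€349

Usage = 60.3 kWh/day × 31 days = 1869.3 kWh
First 750 kWh × €0.126 = €94.50
Next 500 kWh × €0.187 = €93.50
Remaining 619.3 kWh × €0.239 = €148.01
Energy charge = €336.01; + service €13.40 = €349.41 ≈ €349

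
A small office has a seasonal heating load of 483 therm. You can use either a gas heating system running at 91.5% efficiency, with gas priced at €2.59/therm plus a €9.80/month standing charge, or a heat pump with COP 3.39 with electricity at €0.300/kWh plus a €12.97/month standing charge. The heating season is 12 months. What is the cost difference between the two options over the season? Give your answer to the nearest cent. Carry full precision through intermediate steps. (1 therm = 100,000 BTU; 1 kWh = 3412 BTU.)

€76.40

Heat load = 483 therm × 100,000 = 48,300,000 BTU
Gas: input = 48,300,000 / 0.915 = 52,786,885 BTU = 527.9 therm → 527.9 × €2.59 = €1,367.18; + 12 × €9.80 standing = €1,484.78
Heat pump: 48,300,000 BTU / 3412 = 14,160 kWh heat; / 3.39 = 4,176 kWh in → × €0.300 = €1,252.74; + 12 × €12.97 standing = €1,408.38
Difference = |€1,484.78 − €1,408.38| = €76.40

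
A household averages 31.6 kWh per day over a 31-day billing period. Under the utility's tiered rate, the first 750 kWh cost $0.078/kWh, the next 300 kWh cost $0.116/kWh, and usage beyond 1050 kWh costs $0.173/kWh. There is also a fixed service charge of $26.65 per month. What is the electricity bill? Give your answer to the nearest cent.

$111.78

Usage = 31.6 kWh/day × 31 days = 979.6 kWh
First 750 kWh × $0.078 = $58.50
Next 229.6 kWh × $0.116 = $26.63
Remaining tier: 0 kWh (not reached)
Energy charge = $85.13; + service $26.65 = $111.78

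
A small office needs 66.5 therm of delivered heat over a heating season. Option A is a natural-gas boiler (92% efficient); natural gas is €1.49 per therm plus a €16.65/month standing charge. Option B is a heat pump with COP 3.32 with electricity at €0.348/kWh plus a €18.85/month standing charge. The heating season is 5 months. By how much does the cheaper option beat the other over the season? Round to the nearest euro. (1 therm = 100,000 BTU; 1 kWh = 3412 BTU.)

Heat load = 66.5 therm × 100,000 = 6,650,000 BTU
Gas: input = 6,650,000 / 0.920 = 7,228,261 BTU = 72.28 therm → 72.28 × €1.49 = €107.70; + 5 × €16.65 standing = €190.95
Heat pump: 6,650,000 BTU / 3412 = 1,949 kWh heat; / 3.32 = 587 kWh in → × €0.348 = €204.29; + 5 × €18.85 standing = €298.54
Difference = |€190.95 − €298.54| = €107.59 ≈ €108

€108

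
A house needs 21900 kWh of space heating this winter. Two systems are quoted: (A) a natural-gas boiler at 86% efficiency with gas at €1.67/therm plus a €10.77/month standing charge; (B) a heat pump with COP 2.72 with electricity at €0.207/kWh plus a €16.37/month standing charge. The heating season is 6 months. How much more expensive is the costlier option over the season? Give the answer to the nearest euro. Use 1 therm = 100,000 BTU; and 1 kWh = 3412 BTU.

€249

Heat load = 21900 kWh × 3412 = 74,722,800 BTU
Gas: input = 74,722,800 / 0.86 = 86,886,977 BTU = 868.9 therm → 868.9 × €1.67 = €1,451.01; + 6 × €10.77 standing = €1,515.63
Heat pump: 74,722,800 BTU / 3412 = 21,900 kWh heat; / 2.72 = 8,051 kWh in → × €0.207 = €1,666.65; + 6 × €16.37 standing = €1,764.87
Difference = |€1,515.63 − €1,764.87| = €249.24 ≈ €249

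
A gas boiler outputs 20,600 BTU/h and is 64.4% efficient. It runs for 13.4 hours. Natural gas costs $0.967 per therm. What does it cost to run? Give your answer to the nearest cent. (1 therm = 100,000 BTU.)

Heat delivered = 20,600 BTU/h × 13.4 h = 276,040 BTU
Gas input = 276,040 / 0.644 = 428,634 BTU
= 428,634 / 100,000 = 4.286 therm
Cost = 4.286 × $0.967/therm = $4.14

$4.14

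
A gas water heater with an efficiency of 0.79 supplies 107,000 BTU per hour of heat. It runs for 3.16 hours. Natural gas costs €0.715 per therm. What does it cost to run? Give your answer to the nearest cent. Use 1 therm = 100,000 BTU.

€3.06

Heat delivered = 107,000 BTU/h × 3.16 h = 338,120 BTU
Gas input = 338,120 / 0.79 = 428,000 BTU
= 428,000 / 100,000 = 4.28 therm
Cost = 4.28 × €0.715/therm = €3.06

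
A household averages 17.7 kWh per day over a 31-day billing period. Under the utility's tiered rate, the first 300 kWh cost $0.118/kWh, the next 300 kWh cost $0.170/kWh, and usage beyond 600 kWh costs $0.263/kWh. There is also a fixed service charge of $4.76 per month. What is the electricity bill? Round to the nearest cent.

Usage = 17.7 kWh/day × 31 days = 548.7 kWh
First 300 kWh × $0.118 = $35.40
Next 248.7 kWh × $0.170 = $42.28
Remaining tier: 0 kWh (not reached)
Energy charge = $77.68; + service $4.76 = $82.44

$82.44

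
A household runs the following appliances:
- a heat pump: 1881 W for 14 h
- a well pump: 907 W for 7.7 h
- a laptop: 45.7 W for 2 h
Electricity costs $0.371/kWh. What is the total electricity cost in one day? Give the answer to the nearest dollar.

heat pump: 1881 W × 14 h = 26,334 Wh = 26.33 kWh
well pump: 907 W × 7.7 h = 6,984 Wh = 6.984 kWh
laptop: 45.7 W × 2 h = 91 Wh = 0.0914 kWh
Total energy = 26.33 + 6.984 + 0.0914 = 33.41 kWh
Cost = 33.41 kWh × $0.371 = $12.39 ≈ $12

$12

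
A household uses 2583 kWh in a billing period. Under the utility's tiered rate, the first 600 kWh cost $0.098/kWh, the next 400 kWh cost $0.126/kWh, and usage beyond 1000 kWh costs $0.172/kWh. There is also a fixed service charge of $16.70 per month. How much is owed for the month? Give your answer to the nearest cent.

$398.18

First 600 kWh × $0.098 = $58.80
Next 400 kWh × $0.126 = $50.40
Remaining 1583 kWh × $0.172 = $272.28
Energy charge = $381.48; + service $16.70 = $398.18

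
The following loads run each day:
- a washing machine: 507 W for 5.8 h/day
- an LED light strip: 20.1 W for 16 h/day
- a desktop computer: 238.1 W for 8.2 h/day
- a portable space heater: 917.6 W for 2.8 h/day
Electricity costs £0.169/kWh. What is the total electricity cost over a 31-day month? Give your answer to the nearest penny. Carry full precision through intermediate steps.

washing machine: 507 W × 5.8 h × 31 d = 91,159 Wh = 91.16 kWh
LED light strip: 20.1 W × 16 h × 31 d = 9,970 Wh = 9.97 kWh
desktop computer: 238.1 W × 8.2 h × 31 d = 60,525 Wh = 60.53 kWh
portable space heater: 917.6 W × 2.8 h × 31 d = 79,648 Wh = 79.65 kWh
Total energy = 91.16 + 9.97 + 60.53 + 79.65 = 241.3 kWh
Cost = 241.3 kWh × £0.169 = £40.78

£40.78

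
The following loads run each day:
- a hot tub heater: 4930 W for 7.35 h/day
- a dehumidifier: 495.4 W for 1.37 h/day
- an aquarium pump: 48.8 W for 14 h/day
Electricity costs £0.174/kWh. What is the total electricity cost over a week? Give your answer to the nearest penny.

£45.79

hot tub heater: 4930 W × 7.35 h × 7 d = 253,648 Wh = 253.6 kWh
dehumidifier: 495.4 W × 1.37 h × 7 d = 4,751 Wh = 4.751 kWh
aquarium pump: 48.8 W × 14 h × 7 d = 4,782 Wh = 4.782 kWh
Total energy = 253.6 + 4.751 + 4.782 = 263.2 kWh
Cost = 263.2 kWh × £0.174 = £45.79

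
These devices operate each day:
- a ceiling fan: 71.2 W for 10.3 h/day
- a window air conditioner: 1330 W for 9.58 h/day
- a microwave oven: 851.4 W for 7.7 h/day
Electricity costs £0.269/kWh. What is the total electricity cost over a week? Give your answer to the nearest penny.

ceiling fan: 71.2 W × 10.3 h × 7 d = 5,134 Wh = 5.134 kWh
window air conditioner: 1330 W × 9.58 h × 7 d = 89,190 Wh = 89.19 kWh
microwave oven: 851.4 W × 7.7 h × 7 d = 45,890 Wh = 45.89 kWh
Total energy = 5.134 + 89.19 + 45.89 = 140.2 kWh
Cost = 140.2 kWh × £0.269 = £37.72

£37.72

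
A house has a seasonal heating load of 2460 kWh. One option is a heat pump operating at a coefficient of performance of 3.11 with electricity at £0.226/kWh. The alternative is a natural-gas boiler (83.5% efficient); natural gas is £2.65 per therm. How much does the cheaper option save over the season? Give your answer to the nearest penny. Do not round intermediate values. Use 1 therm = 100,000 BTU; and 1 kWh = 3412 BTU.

Heat load = 2460 kWh × 3412 = 8,393,520 BTU
Gas: input = 8,393,520 / 0.835 = 10,052,120 BTU = 100.5 therm → 100.5 × £2.65 = £266.38
Heat pump: 8,393,520 BTU / 3412 = 2,460 kWh heat; / 3.11 = 791 kWh in → × £0.226 = £178.77
Difference = |£266.38 − £178.77| = £87.62

£87.62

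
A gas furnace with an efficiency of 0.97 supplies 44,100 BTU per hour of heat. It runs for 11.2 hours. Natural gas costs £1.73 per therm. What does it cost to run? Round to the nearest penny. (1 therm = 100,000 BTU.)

Heat delivered = 44,100 BTU/h × 11.2 h = 493,920 BTU
Gas input = 493,920 / 0.97 = 509,196 BTU
= 509,196 / 100,000 = 5.092 therm
Cost = 5.092 × £1.73/therm = £8.81

£8.81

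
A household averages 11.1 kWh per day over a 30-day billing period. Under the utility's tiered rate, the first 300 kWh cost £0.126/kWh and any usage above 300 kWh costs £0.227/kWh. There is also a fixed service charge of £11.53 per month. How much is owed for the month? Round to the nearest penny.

Usage = 11.1 kWh/day × 30 days = 333 kWh
First 300 kWh × £0.126 = £37.80
Remaining 33 kWh × £0.227 = £7.49
Energy charge = £45.29; + service £11.53 = £56.82

£56.82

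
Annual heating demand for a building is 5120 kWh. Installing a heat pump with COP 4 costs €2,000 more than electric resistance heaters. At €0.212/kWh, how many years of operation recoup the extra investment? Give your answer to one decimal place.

Resistance: 5120 kWh × €0.212 = €1,085.44/yr
Heat pump: 5120 / 4 = 1280 kWh in → × €0.212 = €271.36/yr
Annual savings = €814.08
Payback = €2,000 / €814.08 = 2.46 years

2.5 years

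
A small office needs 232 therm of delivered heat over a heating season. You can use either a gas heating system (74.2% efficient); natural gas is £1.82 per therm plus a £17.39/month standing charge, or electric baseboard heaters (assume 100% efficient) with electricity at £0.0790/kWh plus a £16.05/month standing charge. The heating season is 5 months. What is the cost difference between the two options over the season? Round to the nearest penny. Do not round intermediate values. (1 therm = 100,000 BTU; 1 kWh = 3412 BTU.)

£38.59

Heat load = 232 therm × 100,000 = 23,200,000 BTU
Gas: input = 23,200,000 / 0.742 = 31,266,846 BTU = 312.7 therm → 312.7 × £1.82 = £569.06; + 5 × £17.39 standing = £656.01
Electric: 23,200,000 BTU / 3412 = 6,800 kWh → × £0.0790 = £537.16; + 5 × £16.05 standing = £617.41
Difference = |£656.01 − £617.41| = £38.59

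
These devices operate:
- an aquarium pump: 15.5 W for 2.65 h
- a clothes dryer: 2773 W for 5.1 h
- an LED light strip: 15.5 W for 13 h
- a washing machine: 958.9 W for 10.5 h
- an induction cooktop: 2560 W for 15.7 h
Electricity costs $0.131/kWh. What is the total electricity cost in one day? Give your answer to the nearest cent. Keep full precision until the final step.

$8.47

aquarium pump: 15.5 W × 2.65 h = 41 Wh = 0.04107 kWh
clothes dryer: 2773 W × 5.1 h = 14,142 Wh = 14.14 kWh
LED light strip: 15.5 W × 13 h = 202 Wh = 0.2015 kWh
washing machine: 958.9 W × 10.5 h = 10,068 Wh = 10.07 kWh
induction cooktop: 2560 W × 15.7 h = 40,192 Wh = 40.19 kWh
Total energy = 0.04107 + 14.14 + 0.2015 + 10.07 + 40.19 = 64.65 kWh
Cost = 64.65 kWh × $0.131 = $8.47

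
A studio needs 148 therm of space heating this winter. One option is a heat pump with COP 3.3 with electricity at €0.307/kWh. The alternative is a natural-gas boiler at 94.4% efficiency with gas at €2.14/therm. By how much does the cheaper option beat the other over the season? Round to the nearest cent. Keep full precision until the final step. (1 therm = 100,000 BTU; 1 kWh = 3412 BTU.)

€68.02

Heat load = 148 therm × 100,000 = 14,800,000 BTU
Gas: input = 14,800,000 / 0.944 = 15,677,966 BTU = 156.8 therm → 156.8 × €2.14 = €335.51
Heat pump: 14,800,000 BTU / 3412 = 4,338 kWh heat; / 3.3 = 1,314 kWh in → × €0.307 = €403.53
Difference = |€335.51 − €403.53| = €68.02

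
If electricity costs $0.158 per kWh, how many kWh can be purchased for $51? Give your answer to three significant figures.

$51 / $0.158 per kWh = 322.8 kWh

323 kWh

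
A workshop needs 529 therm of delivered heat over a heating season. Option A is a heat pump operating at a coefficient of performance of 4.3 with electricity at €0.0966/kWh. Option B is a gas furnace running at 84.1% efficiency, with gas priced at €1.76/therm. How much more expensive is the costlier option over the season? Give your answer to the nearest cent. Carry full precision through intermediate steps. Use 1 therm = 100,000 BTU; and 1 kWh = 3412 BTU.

€758.76

Heat load = 529 therm × 100,000 = 52,900,000 BTU
Gas: input = 52,900,000 / 0.841 = 62,901,308 BTU = 629 therm → 629 × €1.76 = €1,107.06
Heat pump: 52,900,000 BTU / 3412 = 15,500 kWh heat; / 4.3 = 3,606 kWh in → × €0.0966 = €348.30
Difference = |€1,107.06 − €348.30| = €758.76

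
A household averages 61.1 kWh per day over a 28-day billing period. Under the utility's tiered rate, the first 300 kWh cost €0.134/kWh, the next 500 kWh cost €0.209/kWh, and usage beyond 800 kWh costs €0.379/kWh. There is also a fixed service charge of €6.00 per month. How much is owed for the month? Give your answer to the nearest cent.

Usage = 61.1 kWh/day × 28 days = 1710.8 kWh
First 300 kWh × €0.134 = €40.20
Next 500 kWh × €0.209 = €104.50
Remaining 910.8 kWh × €0.379 = €345.19
Energy charge = €489.89; + service €6.00 = €495.89

€495.89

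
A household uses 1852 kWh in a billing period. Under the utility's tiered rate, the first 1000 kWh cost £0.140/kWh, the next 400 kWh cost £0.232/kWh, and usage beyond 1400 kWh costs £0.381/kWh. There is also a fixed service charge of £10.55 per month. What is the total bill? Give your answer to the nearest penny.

First 1000 kWh × £0.140 = £140.00
Next 400 kWh × £0.232 = £92.80
Remaining 452 kWh × £0.381 = £172.21
Energy charge = £405.01; + service £10.55 = £415.56

£415.56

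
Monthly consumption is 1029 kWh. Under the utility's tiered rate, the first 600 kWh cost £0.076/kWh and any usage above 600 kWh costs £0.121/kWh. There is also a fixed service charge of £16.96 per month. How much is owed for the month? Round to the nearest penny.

£114.47

First 600 kWh × £0.076 = £45.60
Remaining 429 kWh × £0.121 = £51.91
Energy charge = £97.51; + service £16.96 = £114.47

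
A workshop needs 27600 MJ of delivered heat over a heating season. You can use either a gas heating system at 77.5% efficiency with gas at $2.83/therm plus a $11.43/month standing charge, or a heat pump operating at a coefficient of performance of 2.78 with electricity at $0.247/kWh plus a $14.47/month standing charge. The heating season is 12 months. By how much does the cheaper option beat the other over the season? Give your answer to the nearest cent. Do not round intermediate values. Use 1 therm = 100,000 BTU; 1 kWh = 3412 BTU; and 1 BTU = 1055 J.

$237.58

Heat load = 27600 MJ = 27,600,000,000 J / 1055 = 26,161,137 BTU
Gas: input = 26,161,137 / 0.775 = 33,756,306 BTU = 337.6 therm → 337.6 × $2.83 = $955.30; + 12 × $11.43 standing = $1,092.46
Heat pump: 26,161,137 BTU / 3412 = 7,667 kWh heat; / 2.78 = 2,758 kWh in → × $0.247 = $681.24; + 12 × $14.47 standing = $854.88
Difference = |$1,092.46 − $854.88| = $237.58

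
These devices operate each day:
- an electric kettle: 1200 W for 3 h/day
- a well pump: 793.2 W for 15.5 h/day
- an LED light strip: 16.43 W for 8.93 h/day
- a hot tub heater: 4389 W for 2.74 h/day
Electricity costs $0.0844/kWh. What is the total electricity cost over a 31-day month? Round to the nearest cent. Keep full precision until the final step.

$73.43

electric kettle: 1200 W × 3 h × 31 d = 111,600 Wh = 111.6 kWh
well pump: 793.2 W × 15.5 h × 31 d = 381,133 Wh = 381.1 kWh
LED light strip: 16.43 W × 8.93 h × 31 d = 4,548 Wh = 4.548 kWh
hot tub heater: 4389 W × 2.74 h × 31 d = 372,802 Wh = 372.8 kWh
Total energy = 111.6 + 381.1 + 4.548 + 372.8 = 870.1 kWh
Cost = 870.1 kWh × $0.0844 = $73.43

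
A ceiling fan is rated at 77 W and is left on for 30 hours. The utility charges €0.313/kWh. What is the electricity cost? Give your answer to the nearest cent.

Energy = 77 W × 30 h = 2,310 Wh = 2.31 kWh
Cost = 2.31 kWh × €0.313/kWh = €0.72

€0.72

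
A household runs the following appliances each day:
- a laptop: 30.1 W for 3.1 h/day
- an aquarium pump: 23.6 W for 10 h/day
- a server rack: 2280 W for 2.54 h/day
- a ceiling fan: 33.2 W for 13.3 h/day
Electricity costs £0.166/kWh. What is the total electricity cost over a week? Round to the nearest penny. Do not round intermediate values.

laptop: 30.1 W × 3.1 h × 7 d = 653 Wh = 0.6532 kWh
aquarium pump: 23.6 W × 10 h × 7 d = 1,652 Wh = 1.652 kWh
server rack: 2280 W × 2.54 h × 7 d = 40,538 Wh = 40.54 kWh
ceiling fan: 33.2 W × 13.3 h × 7 d = 3,091 Wh = 3.091 kWh
Total energy = 0.6532 + 1.652 + 40.54 + 3.091 = 45.93 kWh
Cost = 45.93 kWh × £0.166 = £7.63

£7.63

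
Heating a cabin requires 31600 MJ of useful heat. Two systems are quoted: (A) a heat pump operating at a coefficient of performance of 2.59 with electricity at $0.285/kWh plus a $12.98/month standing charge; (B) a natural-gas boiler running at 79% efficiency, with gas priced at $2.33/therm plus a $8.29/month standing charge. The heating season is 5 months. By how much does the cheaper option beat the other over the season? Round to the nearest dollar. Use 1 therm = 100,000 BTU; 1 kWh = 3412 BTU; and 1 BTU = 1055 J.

Heat load = 31600 MJ = 31,600,000,000 J / 1055 = 29,952,607 BTU
Gas: input = 29,952,607 / 0.79 = 37,914,692 BTU = 379.1 therm → 379.1 × $2.33 = $883.41; + 5 × $8.29 standing = $924.86
Heat pump: 29,952,607 BTU / 3412 = 8,779 kWh heat; / 2.59 = 3,389 kWh in → × $0.285 = $965.99; + 5 × $12.98 standing = $1,030.89
Difference = |$924.86 − $1,030.89| = $106.02 ≈ $106

$106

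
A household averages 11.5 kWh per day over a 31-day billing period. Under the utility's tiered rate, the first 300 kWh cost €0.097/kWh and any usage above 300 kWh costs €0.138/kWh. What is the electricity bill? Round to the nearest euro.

€37

Usage = 11.5 kWh/day × 31 days = 356.5 kWh
First 300 kWh × €0.097 = €29.10
Remaining 56.5 kWh × €0.138 = €7.80
Total = €36.90 ≈ €37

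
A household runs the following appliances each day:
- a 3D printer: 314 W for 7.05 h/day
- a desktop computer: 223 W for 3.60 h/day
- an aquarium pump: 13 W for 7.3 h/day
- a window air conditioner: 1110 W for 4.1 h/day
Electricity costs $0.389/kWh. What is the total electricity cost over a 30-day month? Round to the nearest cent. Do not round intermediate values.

$89.42

3D printer: 314 W × 7.05 h × 30 d = 66,411 Wh = 66.41 kWh
desktop computer: 223 W × 3.60 h × 30 d = 24,084 Wh = 24.08 kWh
aquarium pump: 13 W × 7.3 h × 30 d = 2,847 Wh = 2.847 kWh
window air conditioner: 1110 W × 4.1 h × 30 d = 136,530 Wh = 136.5 kWh
Total energy = 66.41 + 24.08 + 2.847 + 136.5 = 229.9 kWh
Cost = 229.9 kWh × $0.389 = $89.42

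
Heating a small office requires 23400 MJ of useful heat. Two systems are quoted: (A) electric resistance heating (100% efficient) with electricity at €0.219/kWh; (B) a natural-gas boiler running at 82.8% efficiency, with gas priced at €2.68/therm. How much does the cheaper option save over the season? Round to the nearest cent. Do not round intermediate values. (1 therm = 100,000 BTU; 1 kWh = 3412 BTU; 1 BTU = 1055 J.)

Heat load = 23400 MJ = 23,400,000,000 J / 1055 = 22,180,095 BTU
Gas: input = 22,180,095 / 0.828 = 26,787,554 BTU = 267.9 therm → 267.9 × €2.68 = €717.91
Electric: 22,180,095 BTU / 3412 = 6,501 kWh → × €0.219 = €1,423.63
Difference = |€717.91 − €1,423.63| = €705.73

€705.73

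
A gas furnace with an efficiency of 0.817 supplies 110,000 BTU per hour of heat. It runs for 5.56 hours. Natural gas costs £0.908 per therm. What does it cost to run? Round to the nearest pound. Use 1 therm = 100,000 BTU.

Heat delivered = 110,000 BTU/h × 5.56 h = 611,600 BTU
Gas input = 611,600 / 0.817 = 748,592 BTU
= 748,592 / 100,000 = 7.486 therm
Cost = 7.486 × £0.908/therm = £6.80 ≈ £7

£7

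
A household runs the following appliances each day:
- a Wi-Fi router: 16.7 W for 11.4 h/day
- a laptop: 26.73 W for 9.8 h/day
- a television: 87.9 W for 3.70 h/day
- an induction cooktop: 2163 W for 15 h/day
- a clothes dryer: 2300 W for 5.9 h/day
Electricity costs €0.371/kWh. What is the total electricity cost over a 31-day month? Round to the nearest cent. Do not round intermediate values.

Wi-Fi router: 16.7 W × 11.4 h × 31 d = 5,902 Wh = 5.902 kWh
laptop: 26.73 W × 9.8 h × 31 d = 8,121 Wh = 8.121 kWh
television: 87.9 W × 3.70 h × 31 d = 10,082 Wh = 10.08 kWh
induction cooktop: 2163 W × 15 h × 31 d = 1,005,795 Wh = 1,006 kWh
clothes dryer: 2300 W × 5.9 h × 31 d = 420,670 Wh = 420.7 kWh
Total energy = 5.902 + 8.121 + 10.08 + 1,006 + 420.7 = 1,451 kWh
Cost = 1,451 kWh × €0.371 = €538.16

€538.16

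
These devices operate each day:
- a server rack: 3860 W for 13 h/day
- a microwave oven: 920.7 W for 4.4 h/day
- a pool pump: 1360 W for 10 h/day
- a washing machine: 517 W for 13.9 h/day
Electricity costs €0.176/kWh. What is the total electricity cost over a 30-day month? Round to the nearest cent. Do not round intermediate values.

€396.09

server rack: 3860 W × 13 h × 30 d = 1,505,400 Wh = 1,505 kWh
microwave oven: 920.7 W × 4.4 h × 30 d = 121,532 Wh = 121.5 kWh
pool pump: 1360 W × 10 h × 30 d = 408,000 Wh = 408 kWh
washing machine: 517 W × 13.9 h × 30 d = 215,589 Wh = 215.6 kWh
Total energy = 1,505 + 121.5 + 408 + 215.6 = 2,251 kWh
Cost = 2,251 kWh × €0.176 = €396.09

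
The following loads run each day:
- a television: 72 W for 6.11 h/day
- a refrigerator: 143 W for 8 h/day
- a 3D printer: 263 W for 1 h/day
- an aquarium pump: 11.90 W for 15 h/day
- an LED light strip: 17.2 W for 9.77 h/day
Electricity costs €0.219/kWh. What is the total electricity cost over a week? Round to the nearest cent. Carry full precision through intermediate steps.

television: 72 W × 6.11 h × 7 d = 3,079 Wh = 3.079 kWh
refrigerator: 143 W × 8 h × 7 d = 8,008 Wh = 8.008 kWh
3D printer: 263 W × 1 h × 7 d = 1,841 Wh = 1.841 kWh
aquarium pump: 11.90 W × 15 h × 7 d = 1,250 Wh = 1.25 kWh
LED light strip: 17.2 W × 9.77 h × 7 d = 1,176 Wh = 1.176 kWh
Total energy = 3.079 + 8.008 + 1.841 + 1.25 + 1.176 = 15.35 kWh
Cost = 15.35 kWh × €0.219 = €3.36

€3.36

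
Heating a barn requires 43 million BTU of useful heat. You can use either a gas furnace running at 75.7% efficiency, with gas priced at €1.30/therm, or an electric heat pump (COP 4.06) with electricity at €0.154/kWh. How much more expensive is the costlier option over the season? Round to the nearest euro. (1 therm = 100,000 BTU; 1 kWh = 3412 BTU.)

€260

Heat load = 43 × 10⁶ BTU = 43,000,000 BTU
Gas: input = 43,000,000 / 0.757 = 56,803,170 BTU = 568 therm → 568 × €1.30 = €738.44
Heat pump: 43,000,000 BTU / 3412 = 12,600 kWh heat; / 4.06 = 3,104 kWh in → × €0.154 = €478.03
Difference = |€738.44 − €478.03| = €260.41 ≈ €260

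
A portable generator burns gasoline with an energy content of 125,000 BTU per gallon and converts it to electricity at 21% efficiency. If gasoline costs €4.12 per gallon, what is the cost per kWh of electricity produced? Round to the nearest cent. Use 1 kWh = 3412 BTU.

Electrical output per gallon = 125,000 BTU × 0.21 / 3412 BTU/kWh = 7.693 kWh
Cost per kWh = €4.12 / 7.693 kWh = €0.536

€0.54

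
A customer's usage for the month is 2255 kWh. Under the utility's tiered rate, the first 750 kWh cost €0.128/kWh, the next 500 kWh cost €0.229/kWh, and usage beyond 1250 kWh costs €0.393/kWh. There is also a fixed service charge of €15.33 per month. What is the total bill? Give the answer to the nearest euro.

€621

First 750 kWh × €0.128 = €96.00
Next 500 kWh × €0.229 = €114.50
Remaining 1005 kWh × €0.393 = €394.97
Energy charge = €605.47; + service €15.33 = €620.80 ≈ €621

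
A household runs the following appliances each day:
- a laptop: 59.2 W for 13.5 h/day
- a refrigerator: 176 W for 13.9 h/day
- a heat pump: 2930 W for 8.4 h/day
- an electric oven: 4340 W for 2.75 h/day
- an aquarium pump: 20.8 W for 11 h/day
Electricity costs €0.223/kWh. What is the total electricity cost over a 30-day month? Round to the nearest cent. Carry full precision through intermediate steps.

€267.74

laptop: 59.2 W × 13.5 h × 30 d = 23,976 Wh = 23.98 kWh
refrigerator: 176 W × 13.9 h × 30 d = 73,392 Wh = 73.39 kWh
heat pump: 2930 W × 8.4 h × 30 d = 738,360 Wh = 738.4 kWh
electric oven: 4340 W × 2.75 h × 30 d = 358,050 Wh = 358.1 kWh
aquarium pump: 20.8 W × 11 h × 30 d = 6,864 Wh = 6.864 kWh
Total energy = 23.98 + 73.39 + 738.4 + 358.1 + 6.864 = 1,201 kWh
Cost = 1,201 kWh × €0.223 = €267.74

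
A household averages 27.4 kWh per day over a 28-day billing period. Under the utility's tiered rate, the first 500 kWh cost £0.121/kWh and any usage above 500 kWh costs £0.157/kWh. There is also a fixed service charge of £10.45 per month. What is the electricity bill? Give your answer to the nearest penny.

Usage = 27.4 kWh/day × 28 days = 767.2 kWh
First 500 kWh × £0.121 = £60.50
Remaining 267.2 kWh × £0.157 = £41.95
Energy charge = £102.45; + service £10.45 = £112.90

£112.90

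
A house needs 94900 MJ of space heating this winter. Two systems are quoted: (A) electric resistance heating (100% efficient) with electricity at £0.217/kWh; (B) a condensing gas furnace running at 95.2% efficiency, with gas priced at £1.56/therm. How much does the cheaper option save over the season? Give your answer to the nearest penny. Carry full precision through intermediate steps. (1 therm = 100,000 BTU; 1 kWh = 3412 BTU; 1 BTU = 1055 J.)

£4246.89

Heat load = 94900 MJ = 94,900,000,000 J / 1055 = 89,952,607 BTU
Gas: input = 89,952,607 / 0.952 = 94,488,032 BTU = 944.9 therm → 944.9 × £1.56 = £1,474.01
Electric: 89,952,607 BTU / 3412 = 26,360 kWh → × £0.217 = £5,720.90
Difference = |£1,474.01 − £5,720.90| = £4,246.89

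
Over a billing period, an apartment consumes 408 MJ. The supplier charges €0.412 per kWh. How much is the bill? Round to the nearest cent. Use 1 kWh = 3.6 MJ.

408 MJ × (0.27778 kWh/MJ) = 113.3 kWh
Cost = 113.3 kWh × €0.412/kWh = €46.69

€46.69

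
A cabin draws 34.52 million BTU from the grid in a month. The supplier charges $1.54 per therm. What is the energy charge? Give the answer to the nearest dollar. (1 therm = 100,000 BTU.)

$532

34.52 million BTU × (10 therm/million BTU) = 345.2 therm
Cost = 345.2 therm × $1.54/therm = $531.61 ≈ $532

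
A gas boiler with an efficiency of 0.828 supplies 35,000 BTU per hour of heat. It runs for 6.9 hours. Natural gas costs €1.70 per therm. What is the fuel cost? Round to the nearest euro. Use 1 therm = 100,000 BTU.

Heat delivered = 35,000 BTU/h × 6.9 h = 241,500 BTU
Gas input = 241,500 / 0.828 = 291,667 BTU
= 291,667 / 100,000 = 2.917 therm
Cost = 2.917 × €1.70/therm = €4.96 ≈ €5

€5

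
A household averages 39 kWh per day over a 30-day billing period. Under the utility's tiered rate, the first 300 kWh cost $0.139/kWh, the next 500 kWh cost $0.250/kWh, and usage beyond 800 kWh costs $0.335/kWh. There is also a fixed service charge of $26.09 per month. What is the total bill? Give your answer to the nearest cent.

$316.74

Usage = 39 kWh/day × 30 days = 1170 kWh
First 300 kWh × $0.139 = $41.70
Next 500 kWh × $0.250 = $125.00
Remaining 370 kWh × $0.335 = $123.95
Energy charge = $290.65; + service $26.09 = $316.74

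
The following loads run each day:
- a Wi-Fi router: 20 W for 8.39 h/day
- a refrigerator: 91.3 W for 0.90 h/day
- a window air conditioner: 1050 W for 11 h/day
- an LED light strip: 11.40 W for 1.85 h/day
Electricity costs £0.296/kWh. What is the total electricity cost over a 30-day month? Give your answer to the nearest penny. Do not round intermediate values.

£104.97

Wi-Fi router: 20 W × 8.39 h × 30 d = 5,034 Wh = 5.034 kWh
refrigerator: 91.3 W × 0.90 h × 30 d = 2,465 Wh = 2.465 kWh
window air conditioner: 1050 W × 11 h × 30 d = 346,500 Wh = 346.5 kWh
LED light strip: 11.40 W × 1.85 h × 30 d = 633 Wh = 0.6327 kWh
Total energy = 5.034 + 2.465 + 346.5 + 0.6327 = 354.6 kWh
Cost = 354.6 kWh × £0.296 = £104.97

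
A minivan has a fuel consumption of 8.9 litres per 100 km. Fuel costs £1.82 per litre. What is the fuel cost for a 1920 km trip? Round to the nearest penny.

Fuel = 8.9 L/100 km × 1920 km / 100 = 170.9 L
Cost = 170.9 L × £1.82/L = £311.00

£311.00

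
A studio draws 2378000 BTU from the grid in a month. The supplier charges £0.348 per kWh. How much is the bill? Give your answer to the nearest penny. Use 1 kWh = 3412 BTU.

£242.54

2378000 BTU × (0.00029308 kWh/BTU) = 697 kWh
Cost = 697 kWh × £0.348/kWh = £242.54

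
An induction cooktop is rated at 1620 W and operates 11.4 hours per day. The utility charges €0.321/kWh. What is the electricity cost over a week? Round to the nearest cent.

Energy = 1620 W × 11.4 h/day × 7 days = 129,276 Wh = 129.3 kWh
Cost = 129.3 kWh × €0.321/kWh = €41.50

€41.50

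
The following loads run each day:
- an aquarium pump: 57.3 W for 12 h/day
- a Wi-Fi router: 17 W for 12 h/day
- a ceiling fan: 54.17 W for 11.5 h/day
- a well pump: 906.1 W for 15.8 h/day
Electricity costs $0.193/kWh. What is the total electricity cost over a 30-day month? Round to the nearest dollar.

$92

aquarium pump: 57.3 W × 12 h × 30 d = 20,628 Wh = 20.63 kWh
Wi-Fi router: 17 W × 12 h × 30 d = 6,120 Wh = 6.12 kWh
ceiling fan: 54.17 W × 11.5 h × 30 d = 18,689 Wh = 18.69 kWh
well pump: 906.1 W × 15.8 h × 30 d = 429,491 Wh = 429.5 kWh
Total energy = 20.63 + 6.12 + 18.69 + 429.5 = 474.9 kWh
Cost = 474.9 kWh × $0.193 = $91.66 ≈ $92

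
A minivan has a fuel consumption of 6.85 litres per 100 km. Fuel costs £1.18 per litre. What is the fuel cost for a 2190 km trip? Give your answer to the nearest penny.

£177.02

Fuel = 6.85 L/100 km × 2190 km / 100 = 150 L
Cost = 150 L × £1.18/L = £177.02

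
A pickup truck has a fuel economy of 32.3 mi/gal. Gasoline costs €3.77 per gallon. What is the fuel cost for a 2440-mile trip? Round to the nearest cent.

€284.79

Fuel = 2440 mi / 32.3 mpg = 75.54 gal
Cost = 75.54 gal × €3.77/gal = €284.79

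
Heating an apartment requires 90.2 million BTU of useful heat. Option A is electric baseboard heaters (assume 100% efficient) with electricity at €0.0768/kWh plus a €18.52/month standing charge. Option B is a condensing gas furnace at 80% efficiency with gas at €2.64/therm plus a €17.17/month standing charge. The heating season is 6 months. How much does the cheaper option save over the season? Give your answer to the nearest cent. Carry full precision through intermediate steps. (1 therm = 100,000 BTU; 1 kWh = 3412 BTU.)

€938.21

Heat load = 90.2 × 10⁶ BTU = 90,200,000 BTU
Gas: input = 90,200,000 / 0.80 = 112,750,000 BTU = 1,128 therm → 1,128 × €2.64 = €2,976.60; + 6 × €17.17 standing = €3,079.62
Electric: 90,200,000 BTU / 3412 = 26,440 kWh → × €0.0768 = €2,030.29; + 6 × €18.52 standing = €2,141.41
Difference = |€3,079.62 − €2,141.41| = €938.21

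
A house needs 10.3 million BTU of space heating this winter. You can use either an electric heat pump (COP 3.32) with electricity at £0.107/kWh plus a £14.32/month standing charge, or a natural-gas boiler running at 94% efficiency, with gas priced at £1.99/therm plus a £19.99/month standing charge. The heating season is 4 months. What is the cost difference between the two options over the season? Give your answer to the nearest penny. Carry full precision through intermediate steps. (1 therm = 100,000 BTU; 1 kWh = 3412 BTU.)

£143.44

Heat load = 10.3 × 10⁶ BTU = 10,300,000 BTU
Gas: input = 10,300,000 / 0.94 = 10,957,447 BTU = 109.6 therm → 109.6 × £1.99 = £218.05; + 4 × £19.99 standing = £298.01
Heat pump: 10,300,000 BTU / 3412 = 3,019 kWh heat; / 3.32 = 909.3 kWh in → × £0.107 = £97.29; + 4 × £14.32 standing = £154.57
Difference = |£298.01 − £154.57| = £143.44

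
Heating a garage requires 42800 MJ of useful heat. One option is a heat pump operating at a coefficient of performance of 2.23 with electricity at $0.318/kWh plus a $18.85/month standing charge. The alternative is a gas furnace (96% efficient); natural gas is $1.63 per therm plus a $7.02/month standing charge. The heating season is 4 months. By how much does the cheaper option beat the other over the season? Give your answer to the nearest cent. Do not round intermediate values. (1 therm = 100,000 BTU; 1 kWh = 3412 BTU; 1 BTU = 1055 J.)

$1054.02

Heat load = 42800 MJ = 42,800,000,000 J / 1055 = 40,568,720 BTU
Gas: input = 40,568,720 / 0.96 = 42,259,084 BTU = 422.6 therm → 422.6 × $1.63 = $688.82; + 4 × $7.02 standing = $716.90
Heat pump: 40,568,720 BTU / 3412 = 11,890 kWh heat; / 2.23 = 5,332 kWh in → × $0.318 = $1,695.53; + 4 × $18.85 standing = $1,770.93
Difference = |$716.90 − $1,770.93| = $1,054.02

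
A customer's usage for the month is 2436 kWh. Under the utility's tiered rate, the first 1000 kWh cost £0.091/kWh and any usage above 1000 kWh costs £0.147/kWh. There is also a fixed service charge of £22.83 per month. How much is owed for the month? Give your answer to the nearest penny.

£324.92

First 1000 kWh × £0.091 = £91.00
Remaining 1436 kWh × £0.147 = £211.09
Energy charge = £302.09; + service £22.83 = £324.92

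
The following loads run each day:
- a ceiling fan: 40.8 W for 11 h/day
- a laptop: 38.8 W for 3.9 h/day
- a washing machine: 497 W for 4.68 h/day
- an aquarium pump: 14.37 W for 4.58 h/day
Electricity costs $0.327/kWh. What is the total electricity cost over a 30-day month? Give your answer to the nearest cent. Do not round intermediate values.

$29.35

ceiling fan: 40.8 W × 11 h × 30 d = 13,464 Wh = 13.46 kWh
laptop: 38.8 W × 3.9 h × 30 d = 4,540 Wh = 4.54 kWh
washing machine: 497 W × 4.68 h × 30 d = 69,779 Wh = 69.78 kWh
aquarium pump: 14.37 W × 4.58 h × 30 d = 1,974 Wh = 1.974 kWh
Total energy = 13.46 + 4.54 + 69.78 + 1.974 = 89.76 kWh
Cost = 89.76 kWh × $0.327 = $29.35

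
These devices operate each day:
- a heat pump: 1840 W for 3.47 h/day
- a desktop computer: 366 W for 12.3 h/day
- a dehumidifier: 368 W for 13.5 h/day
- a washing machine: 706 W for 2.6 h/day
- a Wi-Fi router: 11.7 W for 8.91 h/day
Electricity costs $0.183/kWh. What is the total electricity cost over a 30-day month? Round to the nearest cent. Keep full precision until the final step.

heat pump: 1840 W × 3.47 h × 30 d = 191,544 Wh = 191.5 kWh
desktop computer: 366 W × 12.3 h × 30 d = 135,054 Wh = 135.1 kWh
dehumidifier: 368 W × 13.5 h × 30 d = 149,040 Wh = 149 kWh
washing machine: 706 W × 2.6 h × 30 d = 55,068 Wh = 55.07 kWh
Wi-Fi router: 11.7 W × 8.91 h × 30 d = 3,127 Wh = 3.127 kWh
Total energy = 191.5 + 135.1 + 149 + 55.07 + 3.127 = 533.8 kWh
Cost = 533.8 kWh × $0.183 = $97.69

$97.69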